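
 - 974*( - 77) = 74998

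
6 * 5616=33696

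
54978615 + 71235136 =126213751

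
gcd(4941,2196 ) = 549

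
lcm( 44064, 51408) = 308448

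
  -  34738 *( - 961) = 33383218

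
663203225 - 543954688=119248537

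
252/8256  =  21/688  =  0.03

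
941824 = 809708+132116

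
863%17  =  13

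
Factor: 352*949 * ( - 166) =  - 2^6 * 11^1*13^1 * 73^1*83^1 = - 55451968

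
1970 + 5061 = 7031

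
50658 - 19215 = 31443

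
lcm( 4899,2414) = 166566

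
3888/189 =144/7 = 20.57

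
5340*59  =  315060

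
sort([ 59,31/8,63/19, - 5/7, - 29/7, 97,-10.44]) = [  -  10.44, - 29/7, - 5/7 , 63/19,31/8,59, 97]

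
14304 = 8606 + 5698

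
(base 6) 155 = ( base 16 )47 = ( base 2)1000111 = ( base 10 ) 71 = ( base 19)3E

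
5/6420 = 1/1284 = 0.00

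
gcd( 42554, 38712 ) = 2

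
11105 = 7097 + 4008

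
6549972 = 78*83974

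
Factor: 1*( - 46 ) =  - 2^1*23^1 = - 46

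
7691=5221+2470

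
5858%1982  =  1894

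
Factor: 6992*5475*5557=2^4 * 3^1*5^2*19^1*23^1*73^1  *5557^1=212728628400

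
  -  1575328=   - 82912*19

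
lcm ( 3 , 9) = 9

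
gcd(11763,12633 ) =3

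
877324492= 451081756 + 426242736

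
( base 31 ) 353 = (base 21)6IH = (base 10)3041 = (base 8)5741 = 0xBE1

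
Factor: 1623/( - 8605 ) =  - 3^1*5^ (-1 )*541^1 * 1721^( - 1 )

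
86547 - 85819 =728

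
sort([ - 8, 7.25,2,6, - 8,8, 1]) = [-8,-8,  1,  2, 6,7.25,8 ]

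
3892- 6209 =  - 2317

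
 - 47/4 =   -  47/4= - 11.75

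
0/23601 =0= 0.00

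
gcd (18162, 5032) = 2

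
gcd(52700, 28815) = 85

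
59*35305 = 2082995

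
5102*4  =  20408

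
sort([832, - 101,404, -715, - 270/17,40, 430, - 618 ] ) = [  -  715, - 618, - 101, - 270/17, 40,  404,430,  832]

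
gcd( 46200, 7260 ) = 660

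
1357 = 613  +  744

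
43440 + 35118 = 78558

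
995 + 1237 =2232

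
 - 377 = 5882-6259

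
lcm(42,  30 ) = 210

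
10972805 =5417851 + 5554954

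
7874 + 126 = 8000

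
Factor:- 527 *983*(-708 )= 366773028 = 2^2*3^1*17^1*31^1*59^1*983^1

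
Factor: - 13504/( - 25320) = 8/15= 2^3*3^( - 1)*5^( - 1 )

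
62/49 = 1 + 13/49 = 1.27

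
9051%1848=1659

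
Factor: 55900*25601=2^2*5^2*13^1*43^1*25601^1 = 1431095900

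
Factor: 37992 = 2^3*3^1*1583^1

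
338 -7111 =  - 6773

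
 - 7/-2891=1/413 = 0.00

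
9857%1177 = 441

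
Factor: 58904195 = 5^1 *7^1*43^1*39139^1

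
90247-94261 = -4014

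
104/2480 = 13/310 = 0.04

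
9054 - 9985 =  - 931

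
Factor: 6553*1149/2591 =3^1*383^1 * 2591^( - 1 ) * 6553^1 =7529397/2591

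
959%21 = 14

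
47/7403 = 47/7403 = 0.01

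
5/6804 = 5/6804= 0.00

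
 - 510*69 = - 35190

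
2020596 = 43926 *46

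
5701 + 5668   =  11369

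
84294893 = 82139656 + 2155237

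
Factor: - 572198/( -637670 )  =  5^( - 1)*11^(-1)*17^(-1 )*839^1 = 839/935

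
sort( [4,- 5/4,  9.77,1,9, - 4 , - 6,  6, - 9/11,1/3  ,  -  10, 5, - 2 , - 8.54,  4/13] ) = [ - 10,-8.54, - 6, - 4, - 2, -5/4, - 9/11,4/13, 1/3,1, 4  ,  5 , 6 , 9,9.77 ]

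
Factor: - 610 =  - 2^1*5^1*61^1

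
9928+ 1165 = 11093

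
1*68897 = 68897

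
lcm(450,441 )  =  22050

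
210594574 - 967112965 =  - 756518391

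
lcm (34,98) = 1666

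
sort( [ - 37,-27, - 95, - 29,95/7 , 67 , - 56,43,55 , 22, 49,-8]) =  [ - 95, - 56, - 37,  -  29, - 27,-8, 95/7,  22, 43,49,55,67]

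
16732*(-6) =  - 100392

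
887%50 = 37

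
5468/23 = 237+17/23 = 237.74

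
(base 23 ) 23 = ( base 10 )49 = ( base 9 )54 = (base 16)31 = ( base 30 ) 1j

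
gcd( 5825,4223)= 1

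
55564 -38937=16627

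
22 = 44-22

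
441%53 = 17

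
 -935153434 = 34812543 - 969965977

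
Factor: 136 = 2^3*17^1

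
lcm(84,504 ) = 504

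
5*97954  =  489770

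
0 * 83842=0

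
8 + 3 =11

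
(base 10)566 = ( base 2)1000110110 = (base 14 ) 2c6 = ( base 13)347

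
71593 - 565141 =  - 493548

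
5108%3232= 1876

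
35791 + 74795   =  110586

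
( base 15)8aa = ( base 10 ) 1960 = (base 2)11110101000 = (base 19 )583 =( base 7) 5500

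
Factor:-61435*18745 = - 5^2*11^1*23^1*163^1*1117^1=- 1151599075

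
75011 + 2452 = 77463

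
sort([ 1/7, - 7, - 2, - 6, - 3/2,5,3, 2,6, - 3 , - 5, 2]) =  [ - 7, - 6, - 5, - 3, - 2, - 3/2, 1/7, 2,2, 3,5,6]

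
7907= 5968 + 1939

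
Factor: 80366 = 2^1 * 11^1*13^1*281^1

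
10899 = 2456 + 8443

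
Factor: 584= 2^3*73^1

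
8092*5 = 40460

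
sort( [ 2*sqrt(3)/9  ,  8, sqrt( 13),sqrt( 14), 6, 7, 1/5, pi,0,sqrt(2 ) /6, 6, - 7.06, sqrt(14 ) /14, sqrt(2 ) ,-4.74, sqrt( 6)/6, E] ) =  [ - 7.06,-4.74, 0,1/5, sqrt (2 )/6, sqrt( 14 )/14, 2 *sqrt( 3)/9,sqrt(6 ) /6, sqrt( 2),E, pi,sqrt (13),  sqrt( 14), 6, 6,7, 8 ] 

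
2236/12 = 559/3 =186.33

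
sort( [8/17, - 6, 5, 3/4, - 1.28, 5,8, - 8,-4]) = [ - 8 , - 6, - 4, - 1.28, 8/17 , 3/4, 5,  5,8] 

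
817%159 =22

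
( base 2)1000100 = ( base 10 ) 68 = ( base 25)2I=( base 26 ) 2G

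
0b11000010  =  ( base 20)9E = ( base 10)194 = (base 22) 8i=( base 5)1234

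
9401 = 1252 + 8149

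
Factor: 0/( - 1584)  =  0^1= 0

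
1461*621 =907281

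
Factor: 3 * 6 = 18 = 2^1*3^2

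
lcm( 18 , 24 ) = 72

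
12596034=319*39486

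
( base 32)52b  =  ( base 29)654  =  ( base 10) 5195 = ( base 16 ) 144b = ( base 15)1815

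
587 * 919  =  539453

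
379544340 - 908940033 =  - 529395693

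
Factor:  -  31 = -31^1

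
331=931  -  600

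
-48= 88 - 136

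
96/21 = 4 + 4/7 = 4.57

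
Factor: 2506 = 2^1*7^1*179^1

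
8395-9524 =  -  1129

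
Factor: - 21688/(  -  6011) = 2^3*2711^1*6011^(-1)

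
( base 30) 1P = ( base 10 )55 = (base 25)25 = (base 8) 67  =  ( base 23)29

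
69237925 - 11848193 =57389732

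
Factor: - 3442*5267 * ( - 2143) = 2^1*23^1* 229^1*1721^1*2143^1  =  38850477002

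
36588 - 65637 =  - 29049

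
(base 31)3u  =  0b1111011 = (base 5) 443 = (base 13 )96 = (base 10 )123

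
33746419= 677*49847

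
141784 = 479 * 296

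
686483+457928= 1144411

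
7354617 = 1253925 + 6100692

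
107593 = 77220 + 30373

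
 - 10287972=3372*( - 3051 )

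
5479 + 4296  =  9775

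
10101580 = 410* 24638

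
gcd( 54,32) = 2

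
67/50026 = 67/50026 = 0.00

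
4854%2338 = 178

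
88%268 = 88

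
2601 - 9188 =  - 6587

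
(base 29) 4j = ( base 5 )1020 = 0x87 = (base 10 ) 135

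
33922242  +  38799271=72721513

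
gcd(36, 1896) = 12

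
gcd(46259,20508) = 1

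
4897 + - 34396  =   - 29499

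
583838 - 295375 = 288463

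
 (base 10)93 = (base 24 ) 3L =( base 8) 135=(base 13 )72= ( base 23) 41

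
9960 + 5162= 15122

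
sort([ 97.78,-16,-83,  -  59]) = [-83,-59,-16, 97.78]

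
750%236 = 42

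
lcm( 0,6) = 0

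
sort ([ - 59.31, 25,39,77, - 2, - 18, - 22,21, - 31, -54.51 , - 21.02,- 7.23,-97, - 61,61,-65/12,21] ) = [ - 97,-61, - 59.31,-54.51, - 31, - 22, - 21.02, - 18, -7.23,-65/12, - 2,21,21,25,39,61,77]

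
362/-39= -10 + 28/39 = - 9.28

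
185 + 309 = 494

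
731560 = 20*36578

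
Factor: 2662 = 2^1*11^3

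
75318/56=1344 + 27/28 = 1344.96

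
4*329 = 1316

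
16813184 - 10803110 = 6010074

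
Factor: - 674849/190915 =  - 5^ (  -  1 )*7^1*17^1*53^1*107^1 * 38183^( - 1 )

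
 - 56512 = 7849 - 64361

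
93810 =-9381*( - 10 ) 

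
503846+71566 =575412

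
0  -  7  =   - 7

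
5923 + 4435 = 10358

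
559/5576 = 559/5576 = 0.10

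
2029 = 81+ 1948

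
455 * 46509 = 21161595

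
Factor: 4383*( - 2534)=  - 2^1*3^2*7^1*181^1*487^1 = - 11106522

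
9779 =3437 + 6342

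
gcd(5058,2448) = 18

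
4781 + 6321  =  11102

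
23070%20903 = 2167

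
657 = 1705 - 1048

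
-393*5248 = -2062464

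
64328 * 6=385968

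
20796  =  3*6932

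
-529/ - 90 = 529/90 = 5.88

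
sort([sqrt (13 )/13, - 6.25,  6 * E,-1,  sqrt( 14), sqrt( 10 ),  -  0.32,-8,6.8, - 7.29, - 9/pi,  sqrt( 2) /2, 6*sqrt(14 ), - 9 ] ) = [ -9, -8, - 7.29,  -  6.25, - 9/pi, - 1, - 0.32, sqrt ( 13 )/13,sqrt( 2 )/2,sqrt( 10),  sqrt( 14) , 6.8,6*E,  6*sqrt( 14)]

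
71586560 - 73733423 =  - 2146863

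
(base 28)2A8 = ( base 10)1856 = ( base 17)673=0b11101000000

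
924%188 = 172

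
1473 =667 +806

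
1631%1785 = 1631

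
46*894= 41124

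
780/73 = 10 + 50/73 = 10.68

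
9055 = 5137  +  3918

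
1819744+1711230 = 3530974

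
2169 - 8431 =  - 6262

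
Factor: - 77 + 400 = 17^1*19^1 = 323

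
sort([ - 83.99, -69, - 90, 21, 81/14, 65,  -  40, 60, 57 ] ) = [ - 90,-83.99,-69 , - 40, 81/14, 21, 57, 60, 65 ] 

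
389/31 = 12+17/31  =  12.55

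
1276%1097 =179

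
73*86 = 6278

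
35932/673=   35932/673  =  53.39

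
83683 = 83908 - 225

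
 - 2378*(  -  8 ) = 19024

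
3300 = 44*75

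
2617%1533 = 1084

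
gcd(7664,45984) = 7664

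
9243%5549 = 3694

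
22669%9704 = 3261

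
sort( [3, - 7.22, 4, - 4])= [ - 7.22, - 4, 3 , 4 ]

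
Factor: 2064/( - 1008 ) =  - 43/21 = - 3^( - 1)*7^( - 1)*43^1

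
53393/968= 55 + 153/968 = 55.16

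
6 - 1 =5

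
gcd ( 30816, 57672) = 72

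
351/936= 3/8 = 0.38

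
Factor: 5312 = 2^6*83^1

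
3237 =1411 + 1826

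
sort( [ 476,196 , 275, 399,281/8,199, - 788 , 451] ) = [ - 788,281/8, 196, 199 , 275,399,451,476 ]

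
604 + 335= 939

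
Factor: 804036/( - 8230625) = -2^2 * 3^1*5^ ( - 4) * 13^( - 1 )*1013^( - 1 ) * 67003^1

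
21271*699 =14868429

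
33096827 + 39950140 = 73046967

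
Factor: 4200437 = 47^1 *89371^1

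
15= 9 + 6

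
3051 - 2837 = 214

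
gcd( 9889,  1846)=1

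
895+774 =1669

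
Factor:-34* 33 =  - 1122 = -2^1*3^1*11^1  *17^1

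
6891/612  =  11 + 53/204 = 11.26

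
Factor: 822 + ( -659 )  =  163^1= 163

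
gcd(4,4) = 4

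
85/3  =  85/3 = 28.33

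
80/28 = 20/7 = 2.86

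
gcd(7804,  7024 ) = 4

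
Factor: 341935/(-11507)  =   - 5^1 *11^1*37^( - 1)*311^( - 1) * 6217^1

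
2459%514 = 403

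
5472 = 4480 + 992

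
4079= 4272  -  193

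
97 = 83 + 14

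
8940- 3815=5125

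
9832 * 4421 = 43467272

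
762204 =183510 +578694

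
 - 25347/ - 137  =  185 + 2/137 = 185.01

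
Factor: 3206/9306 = 1603/4653 = 3^( - 2)*7^1*11^( - 1)*47^( - 1)*229^1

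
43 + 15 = 58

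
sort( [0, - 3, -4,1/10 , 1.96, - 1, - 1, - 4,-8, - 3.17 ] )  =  [ - 8,-4,-4 ,-3.17, - 3 , -1, - 1, 0 , 1/10,1.96]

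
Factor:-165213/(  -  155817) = 199^( - 1 ) * 211^1 = 211/199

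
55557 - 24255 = 31302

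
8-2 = 6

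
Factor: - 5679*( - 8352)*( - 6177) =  - 2^5*3^5*29^2*71^1*631^1 = - 292981336416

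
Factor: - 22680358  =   - 2^1*101^1*112279^1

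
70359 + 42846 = 113205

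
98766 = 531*186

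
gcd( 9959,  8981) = 1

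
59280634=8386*7069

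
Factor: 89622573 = 3^1*587^1 * 50893^1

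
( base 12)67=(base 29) 2L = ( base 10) 79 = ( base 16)4f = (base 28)2n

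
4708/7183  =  428/653 = 0.66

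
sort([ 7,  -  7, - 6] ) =[-7, - 6, 7]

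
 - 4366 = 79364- 83730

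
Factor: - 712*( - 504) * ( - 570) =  - 204543360  =  - 2^7* 3^3 * 5^1*7^1 * 19^1*89^1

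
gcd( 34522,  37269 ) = 41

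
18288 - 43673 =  - 25385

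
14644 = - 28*(-523) 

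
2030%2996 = 2030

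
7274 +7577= 14851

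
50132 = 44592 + 5540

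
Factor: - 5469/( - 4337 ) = 3^1*1823^1*4337^ ( - 1) 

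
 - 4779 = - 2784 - 1995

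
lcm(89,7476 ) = 7476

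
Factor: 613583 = 31^1*19793^1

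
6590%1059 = 236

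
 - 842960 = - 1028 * 820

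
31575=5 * 6315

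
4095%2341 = 1754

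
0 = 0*65694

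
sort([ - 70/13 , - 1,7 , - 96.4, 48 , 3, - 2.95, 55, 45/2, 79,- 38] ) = [ - 96.4,-38, - 70/13,- 2.95,-1, 3,7, 45/2,48,55, 79 ] 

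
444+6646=7090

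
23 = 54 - 31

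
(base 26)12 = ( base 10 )28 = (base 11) 26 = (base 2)11100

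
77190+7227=84417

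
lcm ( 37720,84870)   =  339480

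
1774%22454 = 1774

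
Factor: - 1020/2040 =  - 1/2 = - 2^(- 1)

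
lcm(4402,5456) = 387376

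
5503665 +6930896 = 12434561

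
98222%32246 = 1484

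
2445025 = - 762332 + 3207357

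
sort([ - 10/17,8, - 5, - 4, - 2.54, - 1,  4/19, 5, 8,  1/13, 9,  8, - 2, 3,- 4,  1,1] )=[-5, - 4, - 4 , - 2.54,-2  ,-1, - 10/17,  1/13, 4/19 , 1,1, 3, 5, 8, 8, 8, 9]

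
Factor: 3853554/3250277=2^1*3^1*101^1*677^( - 1 ) * 4801^( - 1 )*6359^1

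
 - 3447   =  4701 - 8148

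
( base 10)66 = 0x42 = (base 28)2a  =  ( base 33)20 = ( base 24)2i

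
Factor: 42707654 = 2^1*11^1*1941257^1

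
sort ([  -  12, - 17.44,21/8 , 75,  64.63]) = [ - 17.44, - 12 , 21/8,64.63,  75] 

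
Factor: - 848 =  - 2^4*53^1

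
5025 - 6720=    - 1695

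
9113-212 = 8901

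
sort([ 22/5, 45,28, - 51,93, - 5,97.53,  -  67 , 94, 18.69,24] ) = [ - 67 , - 51 , - 5, 22/5,18.69,24,28,45, 93,94, 97.53 ] 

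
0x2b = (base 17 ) 29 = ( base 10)43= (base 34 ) 19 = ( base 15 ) 2d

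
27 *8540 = 230580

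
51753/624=82 + 15/16=82.94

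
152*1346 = 204592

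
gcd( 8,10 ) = 2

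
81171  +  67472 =148643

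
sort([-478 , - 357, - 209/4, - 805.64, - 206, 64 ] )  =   [ - 805.64, - 478, - 357  , - 206, - 209/4, 64]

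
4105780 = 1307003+2798777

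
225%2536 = 225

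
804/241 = 3 + 81/241 = 3.34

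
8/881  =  8/881 = 0.01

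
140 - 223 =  - 83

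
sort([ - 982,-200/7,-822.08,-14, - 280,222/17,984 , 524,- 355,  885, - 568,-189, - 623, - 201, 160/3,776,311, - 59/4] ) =[ - 982, -822.08, - 623, - 568, - 355, - 280,-201, - 189, - 200/7,-59/4, - 14,222/17, 160/3,311 , 524,776,885, 984 ]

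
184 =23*8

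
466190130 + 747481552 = 1213671682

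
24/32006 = 12/16003 = 0.00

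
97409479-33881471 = 63528008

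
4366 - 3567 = 799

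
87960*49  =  4310040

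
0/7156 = 0 = 0.00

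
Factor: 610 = 2^1*5^1*61^1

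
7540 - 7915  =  - 375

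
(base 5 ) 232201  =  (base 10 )8426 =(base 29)A0G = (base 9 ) 12502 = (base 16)20ea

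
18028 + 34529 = 52557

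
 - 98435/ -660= 19687/132 =149.14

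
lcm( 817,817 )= 817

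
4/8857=4/8857 = 0.00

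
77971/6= 12995 + 1/6  =  12995.17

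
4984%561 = 496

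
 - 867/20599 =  - 1 + 19732/20599= -0.04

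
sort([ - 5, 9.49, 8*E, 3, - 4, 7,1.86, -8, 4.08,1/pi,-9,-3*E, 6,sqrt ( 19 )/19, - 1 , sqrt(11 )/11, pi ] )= [ - 9,-3*E,  -  8,-5,  -  4,  -  1,sqrt(19 )/19, sqrt( 11 )/11, 1/pi, 1.86, 3, pi,4.08,6,7, 9.49,8*E]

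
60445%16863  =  9856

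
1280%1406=1280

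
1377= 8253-6876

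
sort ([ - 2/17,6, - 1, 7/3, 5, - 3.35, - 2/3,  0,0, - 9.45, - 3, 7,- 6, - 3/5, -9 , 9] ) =[- 9.45, - 9, - 6, - 3.35, - 3, - 1, - 2/3, - 3/5, - 2/17, 0, 0,7/3, 5, 6,7, 9]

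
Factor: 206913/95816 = 2^(- 3)*3^1*29^ (  -  1)*167^1 = 501/232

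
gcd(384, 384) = 384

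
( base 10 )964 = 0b1111000100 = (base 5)12324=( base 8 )1704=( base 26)1b2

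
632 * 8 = 5056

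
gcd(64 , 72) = 8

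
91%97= 91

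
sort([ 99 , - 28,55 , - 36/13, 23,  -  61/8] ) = [  -  28, - 61/8,  -  36/13, 23,55,99 ] 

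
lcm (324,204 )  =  5508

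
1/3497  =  1/3497 = 0.00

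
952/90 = 10 + 26/45=10.58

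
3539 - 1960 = 1579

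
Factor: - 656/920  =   - 2^1*5^( - 1 )*23^( - 1 )*41^1 = - 82/115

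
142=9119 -8977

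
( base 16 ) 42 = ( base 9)73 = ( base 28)2A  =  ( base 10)66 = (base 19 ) 39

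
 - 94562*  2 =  - 189124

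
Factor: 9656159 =23^1*29^1*31^1*467^1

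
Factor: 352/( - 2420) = -2^3*5^( - 1)*11^( - 1 )  =  - 8/55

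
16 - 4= 12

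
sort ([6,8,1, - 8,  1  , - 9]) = [ - 9, - 8,1,1, 6, 8 ]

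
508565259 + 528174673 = 1036739932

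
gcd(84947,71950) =1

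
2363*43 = 101609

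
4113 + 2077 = 6190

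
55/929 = 55/929 = 0.06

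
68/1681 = 68/1681 = 0.04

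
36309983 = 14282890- - 22027093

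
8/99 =8/99 = 0.08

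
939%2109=939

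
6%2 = 0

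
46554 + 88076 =134630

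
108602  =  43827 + 64775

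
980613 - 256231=724382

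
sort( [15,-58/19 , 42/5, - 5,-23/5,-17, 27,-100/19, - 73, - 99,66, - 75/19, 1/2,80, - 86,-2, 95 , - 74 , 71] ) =[ - 99, - 86, - 74, - 73,  -  17, - 100/19,  -  5, - 23/5, - 75/19,-58/19, - 2,1/2, 42/5, 15,27, 66 , 71, 80, 95] 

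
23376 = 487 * 48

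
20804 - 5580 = 15224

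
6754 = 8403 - 1649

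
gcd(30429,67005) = 9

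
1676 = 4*419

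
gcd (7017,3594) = 3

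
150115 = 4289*35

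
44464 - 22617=21847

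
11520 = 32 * 360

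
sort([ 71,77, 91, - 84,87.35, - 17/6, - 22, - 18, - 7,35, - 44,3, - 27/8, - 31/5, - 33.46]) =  [ - 84  , - 44, - 33.46, - 22, - 18, - 7, - 31/5, - 27/8, - 17/6,3,35,71, 77,87.35, 91 ]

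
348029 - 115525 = 232504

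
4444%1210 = 814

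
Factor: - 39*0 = 0^1 = 0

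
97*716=69452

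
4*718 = 2872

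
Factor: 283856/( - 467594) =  - 2^3*157^1 * 2069^(-1) = - 1256/2069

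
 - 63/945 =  - 1 + 14/15 = - 0.07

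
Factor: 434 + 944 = 1378 = 2^1  *  13^1 * 53^1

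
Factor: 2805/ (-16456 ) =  - 2^(- 3 ) * 3^1 * 5^1*11^( - 1 ) = - 15/88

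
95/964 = 95/964 = 0.10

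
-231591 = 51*( - 4541) 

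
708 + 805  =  1513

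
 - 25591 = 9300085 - 9325676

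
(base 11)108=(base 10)129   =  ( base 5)1004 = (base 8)201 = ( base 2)10000001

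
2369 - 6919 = - 4550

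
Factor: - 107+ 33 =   -  74 = -2^1*37^1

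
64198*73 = 4686454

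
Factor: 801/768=2^ (-8) * 3^1*89^1 = 267/256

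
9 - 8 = 1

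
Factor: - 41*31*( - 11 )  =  13981  =  11^1*31^1*41^1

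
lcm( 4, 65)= 260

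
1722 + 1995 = 3717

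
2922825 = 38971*75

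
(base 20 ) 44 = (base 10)84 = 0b1010100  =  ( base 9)103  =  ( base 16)54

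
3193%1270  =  653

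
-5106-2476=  - 7582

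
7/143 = 7/143 = 0.05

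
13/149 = 13/149  =  0.09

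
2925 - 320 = 2605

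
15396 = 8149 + 7247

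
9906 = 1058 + 8848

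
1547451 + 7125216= 8672667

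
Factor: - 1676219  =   - 61^1*27479^1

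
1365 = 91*15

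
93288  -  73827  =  19461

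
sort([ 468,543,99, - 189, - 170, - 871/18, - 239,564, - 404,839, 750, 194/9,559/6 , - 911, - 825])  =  [ - 911, - 825, - 404, - 239, - 189, - 170, - 871/18,194/9,559/6,99,468, 543, 564,750 , 839]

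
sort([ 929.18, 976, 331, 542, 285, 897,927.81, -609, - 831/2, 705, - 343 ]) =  [-609, - 831/2, - 343, 285, 331, 542,  705, 897, 927.81, 929.18, 976] 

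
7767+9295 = 17062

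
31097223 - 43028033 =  - 11930810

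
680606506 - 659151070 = 21455436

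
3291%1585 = 121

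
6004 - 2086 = 3918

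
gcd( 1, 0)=1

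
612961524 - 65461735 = 547499789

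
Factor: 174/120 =2^( - 2 )*5^( - 1 )*29^1 = 29/20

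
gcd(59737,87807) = 1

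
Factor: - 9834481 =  - 61^1*161221^1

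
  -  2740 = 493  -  3233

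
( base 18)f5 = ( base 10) 275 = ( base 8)423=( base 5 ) 2100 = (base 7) 542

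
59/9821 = 59/9821=0.01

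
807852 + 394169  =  1202021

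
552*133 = 73416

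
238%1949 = 238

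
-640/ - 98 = 320/49 = 6.53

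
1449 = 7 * 207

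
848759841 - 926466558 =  - 77706717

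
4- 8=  - 4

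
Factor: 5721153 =3^1*149^1*12799^1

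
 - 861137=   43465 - 904602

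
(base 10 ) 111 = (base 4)1233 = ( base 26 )47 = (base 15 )76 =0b1101111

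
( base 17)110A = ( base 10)5212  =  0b1010001011100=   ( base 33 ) 4pv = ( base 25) 88c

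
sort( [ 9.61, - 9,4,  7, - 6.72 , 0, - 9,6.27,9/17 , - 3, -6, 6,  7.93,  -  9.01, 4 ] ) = [ - 9.01, - 9, - 9, - 6.72, - 6, - 3,0,9/17,4, 4, 6,6.27,7,7.93,9.61 ]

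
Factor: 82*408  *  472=2^7*3^1* 17^1*41^1*59^1 = 15791232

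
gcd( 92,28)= 4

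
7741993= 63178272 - 55436279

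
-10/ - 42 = 5/21 = 0.24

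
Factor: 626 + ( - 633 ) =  - 7^1 = - 7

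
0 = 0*3313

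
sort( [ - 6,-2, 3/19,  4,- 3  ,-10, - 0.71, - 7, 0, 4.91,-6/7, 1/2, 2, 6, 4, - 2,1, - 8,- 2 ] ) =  [ - 10, - 8, - 7, - 6, - 3,-2, - 2, - 2, - 6/7, - 0.71, 0, 3/19, 1/2,1, 2, 4, 4,4.91, 6 ]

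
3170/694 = 1585/347 = 4.57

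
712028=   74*9622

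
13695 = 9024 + 4671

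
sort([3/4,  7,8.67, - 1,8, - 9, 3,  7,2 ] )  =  [ - 9 , - 1, 3/4,2,3  ,  7,7,  8,  8.67] 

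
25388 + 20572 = 45960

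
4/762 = 2/381 = 0.01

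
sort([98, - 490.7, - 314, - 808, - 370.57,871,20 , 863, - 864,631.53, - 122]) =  [ - 864 , - 808, - 490.7, - 370.57,  -  314, - 122,20,98, 631.53,863, 871 ]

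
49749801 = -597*( - 83333) 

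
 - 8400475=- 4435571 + - 3964904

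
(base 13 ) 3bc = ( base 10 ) 662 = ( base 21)1ab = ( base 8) 1226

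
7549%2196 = 961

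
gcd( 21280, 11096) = 152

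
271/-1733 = - 271/1733 = - 0.16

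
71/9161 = 71/9161 = 0.01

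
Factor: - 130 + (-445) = -5^2*23^1 = -575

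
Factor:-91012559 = -11^1*31^1*266899^1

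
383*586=224438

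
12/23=12/23 = 0.52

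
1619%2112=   1619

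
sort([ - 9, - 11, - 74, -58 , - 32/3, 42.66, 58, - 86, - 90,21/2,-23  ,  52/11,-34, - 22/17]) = [ - 90, - 86,  -  74,  -  58,  -  34,  -  23, - 11, - 32/3,-9,-22/17,52/11,21/2,42.66, 58 ] 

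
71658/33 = 2171 + 5/11= 2171.45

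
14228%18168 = 14228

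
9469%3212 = 3045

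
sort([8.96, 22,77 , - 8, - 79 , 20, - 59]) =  [ - 79, - 59, - 8, 8.96, 20,22,77]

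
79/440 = 79/440  =  0.18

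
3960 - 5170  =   - 1210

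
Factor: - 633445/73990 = -839/98 = -2^(-1 ) * 7^( - 2)*839^1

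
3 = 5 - 2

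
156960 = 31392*5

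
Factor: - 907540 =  - 2^2*5^1*45377^1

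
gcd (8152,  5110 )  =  2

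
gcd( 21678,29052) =6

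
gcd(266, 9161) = 1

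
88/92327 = 88/92327 = 0.00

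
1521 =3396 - 1875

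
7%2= 1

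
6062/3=6062/3 = 2020.67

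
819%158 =29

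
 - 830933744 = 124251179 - 955184923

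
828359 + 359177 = 1187536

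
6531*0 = 0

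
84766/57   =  84766/57 = 1487.12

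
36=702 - 666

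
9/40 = 9/40= 0.23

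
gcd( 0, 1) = 1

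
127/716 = 127/716 = 0.18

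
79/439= 79/439  =  0.18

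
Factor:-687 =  - 3^1 * 229^1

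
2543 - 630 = 1913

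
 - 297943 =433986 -731929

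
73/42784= 73/42784 = 0.00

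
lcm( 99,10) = 990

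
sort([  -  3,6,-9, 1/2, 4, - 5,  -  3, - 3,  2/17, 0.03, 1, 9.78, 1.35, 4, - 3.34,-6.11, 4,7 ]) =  [ - 9, - 6.11, - 5, - 3.34, - 3, -3, - 3, 0.03,  2/17  ,  1/2, 1, 1.35, 4, 4,4,6, 7, 9.78 ] 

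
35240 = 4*8810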